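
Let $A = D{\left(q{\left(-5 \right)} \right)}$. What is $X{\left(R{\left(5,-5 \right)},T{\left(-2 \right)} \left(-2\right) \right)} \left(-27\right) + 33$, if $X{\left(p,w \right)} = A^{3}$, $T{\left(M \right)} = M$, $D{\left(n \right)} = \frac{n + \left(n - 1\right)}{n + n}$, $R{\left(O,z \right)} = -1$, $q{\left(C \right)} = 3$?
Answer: $\frac{139}{8} \approx 17.375$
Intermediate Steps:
$D{\left(n \right)} = \frac{-1 + 2 n}{2 n}$ ($D{\left(n \right)} = \frac{n + \left(-1 + n\right)}{2 n} = \left(-1 + 2 n\right) \frac{1}{2 n} = \frac{-1 + 2 n}{2 n}$)
$A = \frac{5}{6}$ ($A = \frac{- \frac{1}{2} + 3}{3} = \frac{1}{3} \cdot \frac{5}{2} = \frac{5}{6} \approx 0.83333$)
$X{\left(p,w \right)} = \frac{125}{216}$ ($X{\left(p,w \right)} = \left(\frac{5}{6}\right)^{3} = \frac{125}{216}$)
$X{\left(R{\left(5,-5 \right)},T{\left(-2 \right)} \left(-2\right) \right)} \left(-27\right) + 33 = \frac{125}{216} \left(-27\right) + 33 = - \frac{125}{8} + 33 = \frac{139}{8}$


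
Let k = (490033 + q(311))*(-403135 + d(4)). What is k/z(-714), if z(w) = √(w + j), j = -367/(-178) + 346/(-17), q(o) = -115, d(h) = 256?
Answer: 197377673922*I*√6705352738/2215913 ≈ 7.2938e+9*I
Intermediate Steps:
j = -55349/3026 (j = -367*(-1/178) + 346*(-1/17) = 367/178 - 346/17 = -55349/3026 ≈ -18.291)
z(w) = √(-55349/3026 + w) (z(w) = √(w - 55349/3026) = √(-55349/3026 + w))
k = -197377673922 (k = (490033 - 115)*(-403135 + 256) = 489918*(-402879) = -197377673922)
k/z(-714) = -197377673922*3026/√(-167486074 + 9156676*(-714)) = -197377673922*3026/√(-167486074 - 6537866664) = -197377673922*(-I*√6705352738/2215913) = -(-197377673922)*I*√6705352738/2215913 = 197377673922*I*√6705352738/2215913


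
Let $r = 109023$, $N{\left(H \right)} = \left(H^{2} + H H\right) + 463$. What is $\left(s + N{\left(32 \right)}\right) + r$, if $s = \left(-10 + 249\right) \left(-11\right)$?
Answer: $108905$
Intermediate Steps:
$N{\left(H \right)} = 463 + 2 H^{2}$ ($N{\left(H \right)} = \left(H^{2} + H^{2}\right) + 463 = 2 H^{2} + 463 = 463 + 2 H^{2}$)
$s = -2629$ ($s = 239 \left(-11\right) = -2629$)
$\left(s + N{\left(32 \right)}\right) + r = \left(-2629 + \left(463 + 2 \cdot 32^{2}\right)\right) + 109023 = \left(-2629 + \left(463 + 2 \cdot 1024\right)\right) + 109023 = \left(-2629 + \left(463 + 2048\right)\right) + 109023 = \left(-2629 + 2511\right) + 109023 = -118 + 109023 = 108905$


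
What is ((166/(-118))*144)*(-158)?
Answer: 1888416/59 ≈ 32007.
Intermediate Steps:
((166/(-118))*144)*(-158) = ((166*(-1/118))*144)*(-158) = -83/59*144*(-158) = -11952/59*(-158) = 1888416/59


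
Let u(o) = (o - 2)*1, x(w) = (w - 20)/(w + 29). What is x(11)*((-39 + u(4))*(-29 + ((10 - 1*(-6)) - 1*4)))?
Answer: -5661/40 ≈ -141.52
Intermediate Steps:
x(w) = (-20 + w)/(29 + w)
u(o) = -2 + o (u(o) = (-2 + o)*1 = -2 + o)
x(11)*((-39 + u(4))*(-29 + ((10 - 1*(-6)) - 1*4))) = ((-20 + 11)/(29 + 11))*((-39 + (-2 + 4))*(-29 + ((10 - 1*(-6)) - 1*4))) = (-9/40)*((-39 + 2)*(-29 + ((10 + 6) - 4))) = ((1/40)*(-9))*(-37*(-29 + (16 - 4))) = -(-333)*(-29 + 12)/40 = -(-333)*(-17)/40 = -9/40*629 = -5661/40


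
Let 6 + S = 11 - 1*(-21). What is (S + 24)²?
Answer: 2500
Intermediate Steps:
S = 26 (S = -6 + (11 - 1*(-21)) = -6 + (11 + 21) = -6 + 32 = 26)
(S + 24)² = (26 + 24)² = 50² = 2500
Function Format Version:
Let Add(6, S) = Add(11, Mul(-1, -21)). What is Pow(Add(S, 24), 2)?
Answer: 2500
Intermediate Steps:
S = 26 (S = Add(-6, Add(11, Mul(-1, -21))) = Add(-6, Add(11, 21)) = Add(-6, 32) = 26)
Pow(Add(S, 24), 2) = Pow(Add(26, 24), 2) = Pow(50, 2) = 2500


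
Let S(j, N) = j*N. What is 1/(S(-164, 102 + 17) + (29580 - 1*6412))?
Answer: 1/3652 ≈ 0.00027382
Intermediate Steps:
S(j, N) = N*j
1/(S(-164, 102 + 17) + (29580 - 1*6412)) = 1/((102 + 17)*(-164) + (29580 - 1*6412)) = 1/(119*(-164) + (29580 - 6412)) = 1/(-19516 + 23168) = 1/3652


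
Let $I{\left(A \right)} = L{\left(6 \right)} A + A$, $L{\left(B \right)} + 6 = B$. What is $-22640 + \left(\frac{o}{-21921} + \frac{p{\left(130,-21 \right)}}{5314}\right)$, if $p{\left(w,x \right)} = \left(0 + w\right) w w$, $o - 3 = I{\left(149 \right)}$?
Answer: $- \frac{1294566541444}{58244097} \approx -22227.0$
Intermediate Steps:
$L{\left(B \right)} = -6 + B$
$I{\left(A \right)} = A$ ($I{\left(A \right)} = \left(-6 + 6\right) A + A = 0 A + A = 0 + A = A$)
$o = 152$ ($o = 3 + 149 = 152$)
$p{\left(w,x \right)} = w^{3}$ ($p{\left(w,x \right)} = w w^{2} = w^{3}$)
$-22640 + \left(\frac{o}{-21921} + \frac{p{\left(130,-21 \right)}}{5314}\right) = -22640 + \left(\frac{152}{-21921} + \frac{130^{3}}{5314}\right) = -22640 + \left(152 \left(- \frac{1}{21921}\right) + 2197000 \cdot \frac{1}{5314}\right) = -22640 + \left(- \frac{152}{21921} + \frac{1098500}{2657}\right) = -22640 + \frac{24079814636}{58244097} = - \frac{1294566541444}{58244097}$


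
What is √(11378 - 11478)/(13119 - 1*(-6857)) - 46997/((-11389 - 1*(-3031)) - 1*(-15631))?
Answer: -46997/7273 + 5*I/9988 ≈ -6.4618 + 0.0005006*I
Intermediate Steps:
√(11378 - 11478)/(13119 - 1*(-6857)) - 46997/((-11389 - 1*(-3031)) - 1*(-15631)) = √(-100)/(13119 + 6857) - 46997/((-11389 + 3031) + 15631) = (10*I)/19976 - 46997/(-8358 + 15631) = (10*I)*(1/19976) - 46997/7273 = 5*I/9988 - 46997*1/7273 = 5*I/9988 - 46997/7273 = -46997/7273 + 5*I/9988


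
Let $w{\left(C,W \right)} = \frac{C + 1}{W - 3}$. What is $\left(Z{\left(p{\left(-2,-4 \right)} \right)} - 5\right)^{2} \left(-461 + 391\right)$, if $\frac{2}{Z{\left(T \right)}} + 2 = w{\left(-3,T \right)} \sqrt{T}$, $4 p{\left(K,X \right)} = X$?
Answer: $- \frac{712950}{289} - \frac{56560 i}{289} \approx -2467.0 - 195.71 i$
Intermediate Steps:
$w{\left(C,W \right)} = \frac{1 + C}{-3 + W}$
$p{\left(K,X \right)} = \frac{X}{4}$
$Z{\left(T \right)} = \frac{2}{-2 - \frac{2 \sqrt{T}}{-3 + T}}$ ($Z{\left(T \right)} = \frac{2}{-2 + \frac{1 - 3}{-3 + T} \sqrt{T}} = \frac{2}{-2 + \frac{1}{-3 + T} \left(-2\right) \sqrt{T}} = \frac{2}{-2 + - \frac{2}{-3 + T} \sqrt{T}} = \frac{2}{-2 - \frac{2 \sqrt{T}}{-3 + T}}$)
$\left(Z{\left(p{\left(-2,-4 \right)} \right)} - 5\right)^{2} \left(-461 + 391\right) = \left(\frac{-3 + \frac{1}{4} \left(-4\right)}{3 - \frac{1}{4} \left(-4\right) - \sqrt{\frac{1}{4} \left(-4\right)}} - 5\right)^{2} \left(-461 + 391\right) = \left(\frac{-3 - 1}{3 - -1 - \sqrt{-1}} - 5\right)^{2} \left(-70\right) = \left(\frac{1}{3 + 1 - i} \left(-4\right) - 5\right)^{2} \left(-70\right) = \left(\frac{1}{4 - i} \left(-4\right) - 5\right)^{2} \left(-70\right) = \left(\frac{4 + i}{17} \left(-4\right) - 5\right)^{2} \left(-70\right) = \left(- \frac{4 \left(4 + i\right)}{17} - 5\right)^{2} \left(-70\right) = \left(-5 - \frac{4 \left(4 + i\right)}{17}\right)^{2} \left(-70\right) = - 70 \left(-5 - \frac{4 \left(4 + i\right)}{17}\right)^{2}$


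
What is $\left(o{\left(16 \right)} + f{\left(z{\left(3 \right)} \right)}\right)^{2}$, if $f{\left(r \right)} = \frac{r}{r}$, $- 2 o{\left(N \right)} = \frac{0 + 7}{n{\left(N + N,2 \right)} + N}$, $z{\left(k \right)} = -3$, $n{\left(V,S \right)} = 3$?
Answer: $\frac{961}{1444} \approx 0.66551$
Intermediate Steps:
$o{\left(N \right)} = - \frac{7}{2 \left(3 + N\right)}$ ($o{\left(N \right)} = - \frac{\left(0 + 7\right) \frac{1}{3 + N}}{2} = - \frac{7 \frac{1}{3 + N}}{2} = - \frac{7}{2 \left(3 + N\right)}$)
$f{\left(r \right)} = 1$
$\left(o{\left(16 \right)} + f{\left(z{\left(3 \right)} \right)}\right)^{2} = \left(- \frac{7}{6 + 2 \cdot 16} + 1\right)^{2} = \left(- \frac{7}{6 + 32} + 1\right)^{2} = \left(- \frac{7}{38} + 1\right)^{2} = \left(\frac{31}{38}\right)^{2} = \frac{961}{1444}$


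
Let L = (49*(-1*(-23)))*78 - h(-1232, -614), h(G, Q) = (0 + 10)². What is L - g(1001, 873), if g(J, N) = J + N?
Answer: 85932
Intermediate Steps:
h(G, Q) = 100 (h(G, Q) = 10² = 100)
L = 87806 (L = (49*(-1*(-23)))*78 - 1*100 = (49*23)*78 - 100 = 1127*78 - 100 = 87906 - 100 = 87806)
L - g(1001, 873) = 87806 - (1001 + 873) = 87806 - 1*1874 = 87806 - 1874 = 85932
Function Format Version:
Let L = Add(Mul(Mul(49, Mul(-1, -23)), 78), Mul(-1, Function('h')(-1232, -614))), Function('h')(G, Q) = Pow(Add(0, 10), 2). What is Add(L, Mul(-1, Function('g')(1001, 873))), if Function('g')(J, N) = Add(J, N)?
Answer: 85932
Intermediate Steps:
Function('h')(G, Q) = 100 (Function('h')(G, Q) = Pow(10, 2) = 100)
L = 87806 (L = Add(Mul(Mul(49, Mul(-1, -23)), 78), Mul(-1, 100)) = Add(Mul(Mul(49, 23), 78), -100) = Add(Mul(1127, 78), -100) = Add(87906, -100) = 87806)
Add(L, Mul(-1, Function('g')(1001, 873))) = Add(87806, Mul(-1, Add(1001, 873))) = Add(87806, Mul(-1, 1874)) = Add(87806, -1874) = 85932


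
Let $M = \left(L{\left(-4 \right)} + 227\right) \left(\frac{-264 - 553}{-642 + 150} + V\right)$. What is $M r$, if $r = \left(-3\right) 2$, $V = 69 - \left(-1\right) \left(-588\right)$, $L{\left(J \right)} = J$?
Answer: $\frac{56760413}{82} \approx 6.922 \cdot 10^{5}$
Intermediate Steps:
$V = -519$ ($V = 69 - 588 = -519$)
$M = - \frac{56760413}{492}$ ($M = \left(-4 + 227\right) \left(\frac{-264 - 553}{-642 + 150} - 519\right) = 223 \left(- \frac{817}{-492} - 519\right) = 223 \left(\left(-817\right) \left(- \frac{1}{492}\right) - 519\right) = 223 \left(\frac{817}{492} - 519\right) = 223 \left(- \frac{254531}{492}\right) = - \frac{56760413}{492} \approx -1.1537 \cdot 10^{5}$)
$r = -6$
$M r = \left(- \frac{56760413}{492}\right) \left(-6\right) = \frac{56760413}{82}$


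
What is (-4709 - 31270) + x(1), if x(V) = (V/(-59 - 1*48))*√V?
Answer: -3849754/107 ≈ -35979.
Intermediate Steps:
x(V) = -V^(3/2)/107 (x(V) = (V/(-59 - 48))*√V = (V/(-107))*√V = (V*(-1/107))*√V = (-V/107)*√V = -V^(3/2)/107)
(-4709 - 31270) + x(1) = (-4709 - 31270) - 1^(3/2)/107 = -35979 - 1/107*1 = -35979 - 1/107 = -3849754/107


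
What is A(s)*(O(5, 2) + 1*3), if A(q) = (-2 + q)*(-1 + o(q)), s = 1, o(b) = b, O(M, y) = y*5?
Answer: 0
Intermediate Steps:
O(M, y) = 5*y
A(q) = (-1 + q)*(-2 + q) (A(q) = (-2 + q)*(-1 + q) = (-1 + q)*(-2 + q))
A(s)*(O(5, 2) + 1*3) = (2 + 1² - 3*1)*(5*2 + 1*3) = (2 + 1 - 3)*(10 + 3) = 0*13 = 0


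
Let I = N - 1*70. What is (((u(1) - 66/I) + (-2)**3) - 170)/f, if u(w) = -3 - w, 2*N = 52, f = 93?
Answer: -361/186 ≈ -1.9409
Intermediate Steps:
N = 26 (N = (1/2)*52 = 26)
I = -44 (I = 26 - 1*70 = 26 - 70 = -44)
(((u(1) - 66/I) + (-2)**3) - 170)/f = ((((-3 - 1*1) - 66/(-44)) + (-2)**3) - 170)/93 = ((((-3 - 1) - 66*(-1/44)) - 8) - 170)*(1/93) = (((-4 + 3/2) - 8) - 170)*(1/93) = ((-5/2 - 8) - 170)*(1/93) = (-21/2 - 170)*(1/93) = -361/2*1/93 = -361/186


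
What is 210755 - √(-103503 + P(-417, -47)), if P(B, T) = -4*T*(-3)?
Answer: 210755 - 3*I*√11563 ≈ 2.1076e+5 - 322.59*I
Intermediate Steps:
P(B, T) = 12*T
210755 - √(-103503 + P(-417, -47)) = 210755 - √(-103503 + 12*(-47)) = 210755 - √(-103503 - 564) = 210755 - √(-104067) = 210755 - 3*I*√11563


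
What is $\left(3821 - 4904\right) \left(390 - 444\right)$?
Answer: $58482$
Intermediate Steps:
$\left(3821 - 4904\right) \left(390 - 444\right) = - 1083 \left(390 - 444\right) = \left(-1083\right) \left(-54\right) = 58482$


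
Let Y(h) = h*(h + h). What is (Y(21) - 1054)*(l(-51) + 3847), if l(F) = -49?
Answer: -653256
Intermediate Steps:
Y(h) = 2*h² (Y(h) = h*(2*h) = 2*h²)
(Y(21) - 1054)*(l(-51) + 3847) = (2*21² - 1054)*(-49 + 3847) = (2*441 - 1054)*3798 = (882 - 1054)*3798 = -172*3798 = -653256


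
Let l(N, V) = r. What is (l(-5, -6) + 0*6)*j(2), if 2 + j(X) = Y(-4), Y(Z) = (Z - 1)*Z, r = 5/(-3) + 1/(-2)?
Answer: -39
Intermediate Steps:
r = -13/6 (r = 5*(-⅓) + 1*(-½) = -5/3 - ½ = -13/6 ≈ -2.1667)
l(N, V) = -13/6
Y(Z) = Z*(-1 + Z) (Y(Z) = (-1 + Z)*Z = Z*(-1 + Z))
j(X) = 18 (j(X) = -2 - 4*(-1 - 4) = -2 - 4*(-5) = -2 + 20 = 18)
(l(-5, -6) + 0*6)*j(2) = (-13/6 + 0*6)*18 = (-13/6 + 0)*18 = -13/6*18 = -39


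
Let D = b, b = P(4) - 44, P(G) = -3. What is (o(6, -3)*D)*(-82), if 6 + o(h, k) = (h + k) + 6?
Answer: 11562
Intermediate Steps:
o(h, k) = h + k (o(h, k) = -6 + ((h + k) + 6) = -6 + (6 + h + k) = h + k)
b = -47 (b = -3 - 44 = -47)
D = -47
(o(6, -3)*D)*(-82) = ((6 - 3)*(-47))*(-82) = (3*(-47))*(-82) = -141*(-82) = 11562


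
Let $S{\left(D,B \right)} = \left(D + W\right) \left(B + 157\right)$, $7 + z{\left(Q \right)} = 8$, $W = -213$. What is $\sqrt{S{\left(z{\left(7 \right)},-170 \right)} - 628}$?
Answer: $4 \sqrt{133} \approx 46.13$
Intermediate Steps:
$z{\left(Q \right)} = 1$ ($z{\left(Q \right)} = -7 + 8 = 1$)
$S{\left(D,B \right)} = \left(-213 + D\right) \left(157 + B\right)$ ($S{\left(D,B \right)} = \left(D - 213\right) \left(B + 157\right) = \left(-213 + D\right) \left(157 + B\right)$)
$\sqrt{S{\left(z{\left(7 \right)},-170 \right)} - 628} = \sqrt{\left(-33441 - -36210 + 157 \cdot 1 - 170\right) - 628} = \sqrt{\left(-33441 + 36210 + 157 - 170\right) - 628} = \sqrt{2756 - 628} = \sqrt{2128} = 4 \sqrt{133}$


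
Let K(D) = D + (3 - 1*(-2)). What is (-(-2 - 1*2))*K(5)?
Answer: 40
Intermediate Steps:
K(D) = 5 + D (K(D) = D + (3 + 2) = D + 5 = 5 + D)
(-(-2 - 1*2))*K(5) = (-(-2 - 1*2))*(5 + 5) = -(-2 - 2)*10 = -1*(-4)*10 = 4*10 = 40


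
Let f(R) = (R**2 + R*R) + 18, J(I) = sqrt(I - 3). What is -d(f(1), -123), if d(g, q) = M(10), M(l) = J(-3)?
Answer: -I*sqrt(6) ≈ -2.4495*I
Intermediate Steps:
J(I) = sqrt(-3 + I)
f(R) = 18 + 2*R**2 (f(R) = (R**2 + R**2) + 18 = 2*R**2 + 18 = 18 + 2*R**2)
M(l) = I*sqrt(6) (M(l) = sqrt(-3 - 3) = sqrt(-6) = I*sqrt(6))
d(g, q) = I*sqrt(6)
-d(f(1), -123) = -I*sqrt(6)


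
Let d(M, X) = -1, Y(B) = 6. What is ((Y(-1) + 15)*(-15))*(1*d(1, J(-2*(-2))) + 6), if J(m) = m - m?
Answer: -1575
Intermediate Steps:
J(m) = 0
((Y(-1) + 15)*(-15))*(1*d(1, J(-2*(-2))) + 6) = ((6 + 15)*(-15))*(1*(-1) + 6) = (21*(-15))*(-1 + 6) = -315*5 = -1575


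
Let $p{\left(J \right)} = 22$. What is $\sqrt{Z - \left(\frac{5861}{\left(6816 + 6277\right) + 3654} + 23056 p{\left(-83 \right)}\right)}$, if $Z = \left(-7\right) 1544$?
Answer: $\frac{i \sqrt{145290637296527}}{16747} \approx 719.75 i$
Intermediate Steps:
$Z = -10808$
$\sqrt{Z - \left(\frac{5861}{\left(6816 + 6277\right) + 3654} + 23056 p{\left(-83 \right)}\right)} = \sqrt{-10808 - \left(507232 + \frac{5861}{\left(6816 + 6277\right) + 3654}\right)} = \sqrt{-10808 - \left(507232 + \frac{5861}{13093 + 3654}\right)} = \sqrt{-10808 - \left(507232 + \frac{5861}{16747}\right)} = \sqrt{-10808 - \frac{8494620165}{16747}} = \sqrt{- \frac{8675621741}{16747}} = \frac{i \sqrt{145290637296527}}{16747}$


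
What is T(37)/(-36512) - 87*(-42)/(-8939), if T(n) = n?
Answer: -19106513/46625824 ≈ -0.40978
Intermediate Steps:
T(37)/(-36512) - 87*(-42)/(-8939) = 37/(-36512) - 87*(-42)/(-8939) = 37*(-1/36512) + 3654*(-1/8939) = -37/36512 - 522/1277 = -19106513/46625824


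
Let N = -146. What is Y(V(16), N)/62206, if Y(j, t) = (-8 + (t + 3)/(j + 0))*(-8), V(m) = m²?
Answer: 2191/1990592 ≈ 0.0011007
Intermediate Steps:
Y(j, t) = 64 - 8*(3 + t)/j (Y(j, t) = (-8 + (3 + t)/j)*(-8) = 64 - 8*(3 + t)/j)
Y(V(16), N)/62206 = (8*(-3 - 1*(-146) + 8*16²)/(16²))/62206 = (8*(-3 + 146 + 8*256)/256)*(1/62206) = (8*(1/256)*(-3 + 146 + 2048))*(1/62206) = (8*(1/256)*2191)*(1/62206) = (2191/32)*(1/62206) = 2191/1990592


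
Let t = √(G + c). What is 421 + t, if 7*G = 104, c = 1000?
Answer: 421 + 8*√777/7 ≈ 452.86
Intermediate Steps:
G = 104/7 (G = (⅐)*104 = 104/7 ≈ 14.857)
t = 8*√777/7 (t = √(104/7 + 1000) = √(7104/7) = 8*√777/7 ≈ 31.857)
421 + t = 421 + 8*√777/7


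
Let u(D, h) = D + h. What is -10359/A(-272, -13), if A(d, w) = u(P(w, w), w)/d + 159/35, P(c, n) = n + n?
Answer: -10957520/4957 ≈ -2210.5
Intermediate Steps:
P(c, n) = 2*n
A(d, w) = 159/35 + 3*w/d (A(d, w) = (2*w + w)/d + 159/35 = (3*w)/d + 159*(1/35) = 3*w/d + 159/35 = 159/35 + 3*w/d)
-10359/A(-272, -13) = -10359/(159/35 + 3*(-13)/(-272)) = -10359/(159/35 + 3*(-13)*(-1/272)) = -10359/(159/35 + 39/272) = -10359/44613/9520 = -10359*9520/44613 = -10957520/4957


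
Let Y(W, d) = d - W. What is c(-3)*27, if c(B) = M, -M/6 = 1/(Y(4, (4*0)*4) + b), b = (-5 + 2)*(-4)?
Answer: -81/4 ≈ -20.250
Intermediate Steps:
b = 12 (b = -3*(-4) = 12)
M = -3/4 (M = -6/(((4*0)*4 - 1*4) + 12) = -6/((0*4 - 4) + 12) = -6/((0 - 4) + 12) = -6/(-4 + 12) = -6/8 = -6*1/8 = -3/4 ≈ -0.75000)
c(B) = -3/4
c(-3)*27 = -3/4*27 = -81/4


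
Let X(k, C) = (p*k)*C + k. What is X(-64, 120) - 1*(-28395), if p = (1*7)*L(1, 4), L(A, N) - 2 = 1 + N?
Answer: -347989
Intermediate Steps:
L(A, N) = 3 + N (L(A, N) = 2 + (1 + N) = 3 + N)
p = 49 (p = (1*7)*(3 + 4) = 7*7 = 49)
X(k, C) = k + 49*C*k (X(k, C) = (49*k)*C + k = 49*C*k + k = k + 49*C*k)
X(-64, 120) - 1*(-28395) = -64*(1 + 49*120) - 1*(-28395) = -64*(1 + 5880) + 28395 = -64*5881 + 28395 = -376384 + 28395 = -347989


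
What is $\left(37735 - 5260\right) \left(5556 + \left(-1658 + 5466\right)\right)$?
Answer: $304095900$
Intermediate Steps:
$\left(37735 - 5260\right) \left(5556 + \left(-1658 + 5466\right)\right) = 32475 \left(5556 + 3808\right) = 32475 \cdot 9364 = 304095900$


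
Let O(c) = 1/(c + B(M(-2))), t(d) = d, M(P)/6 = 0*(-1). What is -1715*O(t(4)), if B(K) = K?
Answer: -1715/4 ≈ -428.75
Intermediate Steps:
M(P) = 0 (M(P) = 6*(0*(-1)) = 6*0 = 0)
O(c) = 1/c (O(c) = 1/(c + 0) = 1/c)
-1715*O(t(4)) = -1715/4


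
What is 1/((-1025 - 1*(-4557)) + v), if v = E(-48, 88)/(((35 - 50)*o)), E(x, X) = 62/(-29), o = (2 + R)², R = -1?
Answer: 435/1536482 ≈ 0.00028311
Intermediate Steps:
o = 1 (o = (2 - 1)² = 1² = 1)
E(x, X) = -62/29 (E(x, X) = 62*(-1/29) = -62/29)
v = 62/435 (v = -62/(29*(35 - 50)) = -62/(29*((-15*1))) = -62/29/(-15) = -62/29*(-1/15) = 62/435 ≈ 0.14253)
1/((-1025 - 1*(-4557)) + v) = 1/((-1025 - 1*(-4557)) + 62/435) = 1/((-1025 + 4557) + 62/435) = 1/(3532 + 62/435) = 1/(1536482/435) = 435/1536482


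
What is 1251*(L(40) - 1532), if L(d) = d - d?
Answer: -1916532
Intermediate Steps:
L(d) = 0
1251*(L(40) - 1532) = 1251*(0 - 1532) = 1251*(-1532) = -1916532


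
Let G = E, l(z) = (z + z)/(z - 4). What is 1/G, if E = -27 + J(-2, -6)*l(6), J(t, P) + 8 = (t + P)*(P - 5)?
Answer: 1/453 ≈ 0.0022075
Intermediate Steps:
l(z) = 2*z/(-4 + z) (l(z) = (2*z)/(-4 + z) = 2*z/(-4 + z))
J(t, P) = -8 + (-5 + P)*(P + t) (J(t, P) = -8 + (t + P)*(P - 5) = -8 + (P + t)*(-5 + P) = -8 + (-5 + P)*(P + t))
E = 453 (E = -27 + (-8 + (-6)² - 5*(-6) - 5*(-2) - 6*(-2))*(2*6/(-4 + 6)) = -27 + (-8 + 36 + 30 + 10 + 12)*(2*6/2) = -27 + 80*(2*6*(½)) = -27 + 80*6 = -27 + 480 = 453)
G = 453
1/G = 1/453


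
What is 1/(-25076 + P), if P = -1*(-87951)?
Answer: 1/62875 ≈ 1.5905e-5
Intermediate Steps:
P = 87951
1/(-25076 + P) = 1/(-25076 + 87951) = 1/62875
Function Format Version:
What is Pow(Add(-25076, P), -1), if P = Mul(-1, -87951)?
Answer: Rational(1, 62875) ≈ 1.5905e-5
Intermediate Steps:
P = 87951
Pow(Add(-25076, P), -1) = Pow(Add(-25076, 87951), -1) = Pow(62875, -1) = Rational(1, 62875)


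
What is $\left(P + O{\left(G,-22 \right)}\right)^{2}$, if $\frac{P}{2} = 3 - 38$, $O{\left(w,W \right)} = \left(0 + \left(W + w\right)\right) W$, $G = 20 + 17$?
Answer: $160000$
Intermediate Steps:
$G = 37$
$O{\left(w,W \right)} = W \left(W + w\right)$ ($O{\left(w,W \right)} = \left(W + w\right) W = W \left(W + w\right)$)
$P = -70$ ($P = 2 \left(3 - 38\right) = 2 \left(-35\right) = -70$)
$\left(P + O{\left(G,-22 \right)}\right)^{2} = \left(-70 - 22 \left(-22 + 37\right)\right)^{2} = \left(-70 - 330\right)^{2} = \left(-400\right)^{2} = 160000$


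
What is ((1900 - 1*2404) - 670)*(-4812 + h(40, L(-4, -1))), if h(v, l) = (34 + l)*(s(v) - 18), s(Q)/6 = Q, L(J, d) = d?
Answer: -2951436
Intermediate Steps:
s(Q) = 6*Q
h(v, l) = (-18 + 6*v)*(34 + l) (h(v, l) = (34 + l)*(6*v - 18) = (34 + l)*(-18 + 6*v) = (-18 + 6*v)*(34 + l))
((1900 - 1*2404) - 670)*(-4812 + h(40, L(-4, -1))) = ((1900 - 1*2404) - 670)*(-4812 + (-612 - 18*(-1) + 204*40 + 6*(-1)*40)) = ((1900 - 2404) - 670)*(-4812 + (-612 + 18 + 8160 - 240)) = (-504 - 670)*(-4812 + 7326) = -1174*2514 = -2951436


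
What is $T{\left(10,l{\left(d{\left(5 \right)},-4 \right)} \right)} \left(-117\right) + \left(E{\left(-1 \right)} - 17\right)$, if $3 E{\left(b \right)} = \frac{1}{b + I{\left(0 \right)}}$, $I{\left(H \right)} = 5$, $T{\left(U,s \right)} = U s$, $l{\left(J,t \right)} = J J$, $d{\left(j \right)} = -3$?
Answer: $- \frac{126563}{12} \approx -10547.0$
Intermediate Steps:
$l{\left(J,t \right)} = J^{2}$
$E{\left(b \right)} = \frac{1}{3 \left(5 + b\right)}$ ($E{\left(b \right)} = \frac{1}{3 \left(b + 5\right)} = \frac{1}{3 \left(5 + b\right)}$)
$T{\left(10,l{\left(d{\left(5 \right)},-4 \right)} \right)} \left(-117\right) + \left(E{\left(-1 \right)} - 17\right) = 10 \left(-3\right)^{2} \left(-117\right) + \left(\frac{1}{3 \left(5 - 1\right)} - 17\right) = 10 \cdot 9 \left(-117\right) - \left(17 - \frac{1}{3 \cdot 4}\right) = 90 \left(-117\right) + \left(\frac{1}{3} \cdot \frac{1}{4} - 17\right) = -10530 + \left(\frac{1}{12} - 17\right) = -10530 - \frac{203}{12} = - \frac{126563}{12}$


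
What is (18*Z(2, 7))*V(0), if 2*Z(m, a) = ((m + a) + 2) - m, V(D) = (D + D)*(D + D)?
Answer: 0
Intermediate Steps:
V(D) = 4*D² (V(D) = (2*D)*(2*D) = 4*D²)
Z(m, a) = 1 + a/2 (Z(m, a) = (((m + a) + 2) - m)/2 = (((a + m) + 2) - m)/2 = ((2 + a + m) - m)/2 = (2 + a)/2 = 1 + a/2)
(18*Z(2, 7))*V(0) = (18*(1 + (½)*7))*(4*0²) = (18*(1 + 7/2))*(4*0) = (18*(9/2))*0 = 81*0 = 0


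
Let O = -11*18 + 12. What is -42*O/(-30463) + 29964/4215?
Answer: 293288584/42800515 ≈ 6.8525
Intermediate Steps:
O = -186 (O = -198 + 12 = -186)
-42*O/(-30463) + 29964/4215 = -42*(-186)/(-30463) + 29964/4215 = 7812*(-1/30463) + 29964*(1/4215) = -7812/30463 + 9988/1405 = 293288584/42800515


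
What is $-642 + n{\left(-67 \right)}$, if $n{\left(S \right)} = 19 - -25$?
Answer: $-598$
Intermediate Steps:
$n{\left(S \right)} = 44$ ($n{\left(S \right)} = 19 + 25 = 44$)
$-642 + n{\left(-67 \right)} = -642 + 44 = -598$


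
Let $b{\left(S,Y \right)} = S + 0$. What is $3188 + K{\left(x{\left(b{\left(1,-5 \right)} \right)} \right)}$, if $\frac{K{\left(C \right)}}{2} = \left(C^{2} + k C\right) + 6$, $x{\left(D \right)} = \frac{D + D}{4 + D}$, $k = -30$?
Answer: $\frac{79408}{25} \approx 3176.3$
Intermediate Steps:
$b{\left(S,Y \right)} = S$
$x{\left(D \right)} = \frac{2 D}{4 + D}$
$K{\left(C \right)} = 12 - 60 C + 2 C^{2}$ ($K{\left(C \right)} = 2 \left(\left(C^{2} - 30 C\right) + 6\right) = 2 \left(6 + C^{2} - 30 C\right) = 12 - 60 C + 2 C^{2}$)
$3188 + K{\left(x{\left(b{\left(1,-5 \right)} \right)} \right)} = 3188 + \left(12 - 60 \cdot 2 \cdot 1 \frac{1}{4 + 1} + 2 \left(2 \cdot 1 \frac{1}{4 + 1}\right)^{2}\right) = 3188 + \left(12 - 60 \cdot 2 \cdot 1 \cdot \frac{1}{5} + 2 \left(2 \cdot 1 \cdot \frac{1}{5}\right)^{2}\right) = 3188 + \left(12 - 24 + 2 \left(\frac{2}{5}\right)^{2}\right) = 3188 + \left(12 - 24 + 2 \cdot \frac{4}{25}\right) = 3188 + \left(12 - 24 + \frac{8}{25}\right) = 3188 - \frac{292}{25} = \frac{79408}{25}$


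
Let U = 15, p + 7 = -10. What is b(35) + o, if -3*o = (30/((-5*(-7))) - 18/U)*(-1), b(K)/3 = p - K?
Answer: -5464/35 ≈ -156.11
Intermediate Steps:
p = -17 (p = -7 - 10 = -17)
b(K) = -51 - 3*K (b(K) = 3*(-17 - K) = -51 - 3*K)
o = -4/35 (o = -(30/((-5*(-7))) - 18/15)*(-1)/3 = -(30/35 - 18*1/15)*(-1)/3 = -(30*(1/35) - 6/5)*(-1)/3 = -(6/7 - 6/5)*(-1)/3 = -(-4)*(-1)/35 = -⅓*12/35 = -4/35 ≈ -0.11429)
b(35) + o = (-51 - 3*35) - 4/35 = (-51 - 105) - 4/35 = -156 - 4/35 = -5464/35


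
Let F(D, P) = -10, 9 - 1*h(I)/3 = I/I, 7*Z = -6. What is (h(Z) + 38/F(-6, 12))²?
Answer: 10201/25 ≈ 408.04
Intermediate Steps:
Z = -6/7 (Z = (⅐)*(-6) = -6/7 ≈ -0.85714)
h(I) = 24 (h(I) = 27 - 3*I/I = 27 - 3*1 = 27 - 3 = 24)
(h(Z) + 38/F(-6, 12))² = (24 + 38/(-10))² = (24 + 38*(-⅒))² = (24 - 19/5)² = (101/5)² = 10201/25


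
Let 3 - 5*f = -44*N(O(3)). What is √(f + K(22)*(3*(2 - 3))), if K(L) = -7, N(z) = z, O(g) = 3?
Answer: 4*√3 ≈ 6.9282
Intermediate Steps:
f = 27 (f = ⅗ - (-44)*3/5 = ⅗ - ⅕*(-132) = ⅗ + 132/5 = 27)
√(f + K(22)*(3*(2 - 3))) = √(27 - 21*(2 - 3)) = √(27 - 21*(-1)) = √(27 - 7*(-3)) = √(27 + 21) = √48 = 4*√3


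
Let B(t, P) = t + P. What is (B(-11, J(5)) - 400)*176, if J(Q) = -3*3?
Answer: -73920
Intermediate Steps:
J(Q) = -9
B(t, P) = P + t
(B(-11, J(5)) - 400)*176 = ((-9 - 11) - 400)*176 = (-20 - 400)*176 = -420*176 = -73920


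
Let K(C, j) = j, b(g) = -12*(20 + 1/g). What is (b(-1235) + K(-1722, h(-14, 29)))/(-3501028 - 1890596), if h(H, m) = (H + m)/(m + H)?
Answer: 295153/6658655640 ≈ 4.4326e-5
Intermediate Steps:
h(H, m) = 1 (h(H, m) = (H + m)/(H + m) = 1)
b(g) = -240 - 12/g
(b(-1235) + K(-1722, h(-14, 29)))/(-3501028 - 1890596) = ((-240 - 12/(-1235)) + 1)/(-3501028 - 1890596) = ((-240 - 12*(-1/1235)) + 1)/(-5391624) = ((-240 + 12/1235) + 1)*(-1/5391624) = (-296388/1235 + 1)*(-1/5391624) = -295153/1235*(-1/5391624) = 295153/6658655640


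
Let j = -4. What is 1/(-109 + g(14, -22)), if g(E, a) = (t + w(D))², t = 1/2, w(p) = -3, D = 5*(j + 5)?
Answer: -4/411 ≈ -0.0097324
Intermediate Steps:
D = 5 (D = 5*(-4 + 5) = 5*1 = 5)
t = ½ ≈ 0.50000
g(E, a) = 25/4 (g(E, a) = (½ - 3)² = (-5/2)² = 25/4)
1/(-109 + g(14, -22)) = 1/(-109 + 25/4) = 1/(-411/4) = -4/411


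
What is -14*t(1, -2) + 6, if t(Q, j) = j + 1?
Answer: 20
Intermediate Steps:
t(Q, j) = 1 + j
-14*t(1, -2) + 6 = -14*(1 - 2) + 6 = -14*(-1) + 6 = 14 + 6 = 20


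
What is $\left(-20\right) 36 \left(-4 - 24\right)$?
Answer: $20160$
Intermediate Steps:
$\left(-20\right) 36 \left(-4 - 24\right) = - 720 \left(-4 - 24\right) = \left(-720\right) \left(-28\right) = 20160$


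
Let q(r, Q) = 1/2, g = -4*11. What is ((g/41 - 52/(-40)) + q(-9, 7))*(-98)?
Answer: -14602/205 ≈ -71.229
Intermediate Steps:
g = -44
q(r, Q) = 1/2
((g/41 - 52/(-40)) + q(-9, 7))*(-98) = ((-44/41 - 52/(-40)) + 1/2)*(-98) = ((-44*1/41 - 52*(-1/40)) + 1/2)*(-98) = ((-44/41 + 13/10) + 1/2)*(-98) = (93/410 + 1/2)*(-98) = (149/205)*(-98) = -14602/205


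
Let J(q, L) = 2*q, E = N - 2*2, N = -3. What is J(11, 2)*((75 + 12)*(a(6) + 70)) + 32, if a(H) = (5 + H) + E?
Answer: 141668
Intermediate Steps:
E = -7 (E = -3 - 2*2 = -3 - 4 = -7)
a(H) = -2 + H (a(H) = (5 + H) - 7 = -2 + H)
J(11, 2)*((75 + 12)*(a(6) + 70)) + 32 = (2*11)*((75 + 12)*((-2 + 6) + 70)) + 32 = 22*(87*(4 + 70)) + 32 = 22*(87*74) + 32 = 22*6438 + 32 = 141636 + 32 = 141668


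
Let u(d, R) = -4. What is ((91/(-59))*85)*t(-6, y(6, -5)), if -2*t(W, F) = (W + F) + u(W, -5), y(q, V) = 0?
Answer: -38675/59 ≈ -655.51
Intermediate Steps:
t(W, F) = 2 - F/2 - W/2 (t(W, F) = -((W + F) - 4)/2 = -((F + W) - 4)/2 = -(-4 + F + W)/2 = 2 - F/2 - W/2)
((91/(-59))*85)*t(-6, y(6, -5)) = ((91/(-59))*85)*(2 - ½*0 - ½*(-6)) = ((91*(-1/59))*85)*(2 + 0 + 3) = -91/59*85*5 = -7735/59*5 = -38675/59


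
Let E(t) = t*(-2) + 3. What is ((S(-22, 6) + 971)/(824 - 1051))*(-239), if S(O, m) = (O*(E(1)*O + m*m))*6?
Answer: -209603/227 ≈ -923.36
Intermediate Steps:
E(t) = 3 - 2*t (E(t) = -2*t + 3 = 3 - 2*t)
S(O, m) = 6*O*(O + m²) (S(O, m) = (O*((3 - 2*1)*O + m*m))*6 = (O*((3 - 2)*O + m²))*6 = (O*(1*O + m²))*6 = (O*(O + m²))*6 = 6*O*(O + m²))
((S(-22, 6) + 971)/(824 - 1051))*(-239) = ((6*(-22)*(-22 + 6²) + 971)/(824 - 1051))*(-239) = ((6*(-22)*(-22 + 36) + 971)/(-227))*(-239) = ((6*(-22)*14 + 971)*(-1/227))*(-239) = ((-1848 + 971)*(-1/227))*(-239) = -877*(-1/227)*(-239) = (877/227)*(-239) = -209603/227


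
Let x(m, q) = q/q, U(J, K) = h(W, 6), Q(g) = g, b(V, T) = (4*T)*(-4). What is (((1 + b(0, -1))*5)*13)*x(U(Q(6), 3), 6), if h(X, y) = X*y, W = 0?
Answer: 1105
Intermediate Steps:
b(V, T) = -16*T
U(J, K) = 0 (U(J, K) = 0*6 = 0)
x(m, q) = 1
(((1 + b(0, -1))*5)*13)*x(U(Q(6), 3), 6) = (((1 - 16*(-1))*5)*13)*1 = (((1 + 16)*5)*13)*1 = ((17*5)*13)*1 = (85*13)*1 = 1105*1 = 1105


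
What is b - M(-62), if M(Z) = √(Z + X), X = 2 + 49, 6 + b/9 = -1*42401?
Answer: -381663 - I*√11 ≈ -3.8166e+5 - 3.3166*I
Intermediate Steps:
b = -381663 (b = -54 + 9*(-1*42401) = -54 + 9*(-42401) = -54 - 381609 = -381663)
X = 51
M(Z) = √(51 + Z) (M(Z) = √(Z + 51) = √(51 + Z))
b - M(-62) = -381663 - √(51 - 62) = -381663 - √(-11) = -381663 - I*√11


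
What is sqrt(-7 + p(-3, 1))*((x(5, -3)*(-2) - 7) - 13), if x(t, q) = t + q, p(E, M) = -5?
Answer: -48*I*sqrt(3) ≈ -83.138*I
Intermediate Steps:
x(t, q) = q + t
sqrt(-7 + p(-3, 1))*((x(5, -3)*(-2) - 7) - 13) = sqrt(-7 - 5)*(((-3 + 5)*(-2) - 7) - 13) = sqrt(-12)*((2*(-2) - 7) - 13) = (2*I*sqrt(3))*((-4 - 7) - 13) = (2*I*sqrt(3))*(-11 - 13) = (2*I*sqrt(3))*(-24) = -48*I*sqrt(3)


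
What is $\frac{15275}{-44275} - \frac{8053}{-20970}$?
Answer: $\frac{1449193}{37137870} \approx 0.039022$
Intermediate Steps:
$\frac{15275}{-44275} - \frac{8053}{-20970} = 15275 \left(- \frac{1}{44275}\right) - - \frac{8053}{20970} = - \frac{611}{1771} + \frac{8053}{20970} = \frac{1449193}{37137870}$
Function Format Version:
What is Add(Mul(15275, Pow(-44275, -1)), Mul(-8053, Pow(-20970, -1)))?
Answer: Rational(1449193, 37137870) ≈ 0.039022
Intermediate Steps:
Add(Mul(15275, Pow(-44275, -1)), Mul(-8053, Pow(-20970, -1))) = Add(Mul(15275, Rational(-1, 44275)), Mul(-8053, Rational(-1, 20970))) = Add(Rational(-611, 1771), Rational(8053, 20970)) = Rational(1449193, 37137870)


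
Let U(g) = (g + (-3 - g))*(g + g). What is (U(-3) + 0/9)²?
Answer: 324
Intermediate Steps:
U(g) = -6*g
(U(-3) + 0/9)² = (-6*(-3) + 0/9)² = (18 + 0*(⅑))² = (18 + 0)² = 18² = 324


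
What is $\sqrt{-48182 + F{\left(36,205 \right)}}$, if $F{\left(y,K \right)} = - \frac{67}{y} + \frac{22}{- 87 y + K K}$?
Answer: $\frac{5 i \sqrt{104955927907027}}{233358} \approx 219.51 i$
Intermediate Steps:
$F{\left(y,K \right)} = - \frac{67}{y} + \frac{22}{K^{2} - 87 y}$ ($F{\left(y,K \right)} = - \frac{67}{y} + \frac{22}{- 87 y + K^{2}} = - \frac{67}{y} + \frac{22}{K^{2} - 87 y}$)
$\sqrt{-48182 + F{\left(36,205 \right)}} = \sqrt{-48182 + \frac{- 67 \cdot 205^{2} + 5851 \cdot 36}{36 \left(205^{2} - 3132\right)}} = \sqrt{-48182 + \frac{\left(-67\right) 42025 + 210636}{36 \left(42025 - 3132\right)}} = \sqrt{-48182 + \frac{-2815675 + 210636}{36 \cdot 38893}} = \sqrt{-48182 + \frac{1}{36} \cdot \frac{1}{38893} \left(-2605039\right)} = \sqrt{-48182 - \frac{2605039}{1400148}} = \sqrt{- \frac{67464535975}{1400148}} = \frac{5 i \sqrt{104955927907027}}{233358}$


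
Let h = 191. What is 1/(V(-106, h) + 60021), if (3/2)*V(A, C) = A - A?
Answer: 1/60021 ≈ 1.6661e-5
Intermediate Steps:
V(A, C) = 0 (V(A, C) = 2*(A - A)/3 = (⅔)*0 = 0)
1/(V(-106, h) + 60021) = 1/(0 + 60021) = 1/60021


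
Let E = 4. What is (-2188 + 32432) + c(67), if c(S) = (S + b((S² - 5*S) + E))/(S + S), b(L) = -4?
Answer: 4052759/134 ≈ 30244.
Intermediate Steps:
c(S) = (-4 + S)/(2*S) (c(S) = (S - 4)/(S + S) = (-4 + S)/((2*S)) = (-4 + S)*(1/(2*S)) = (-4 + S)/(2*S))
(-2188 + 32432) + c(67) = (-2188 + 32432) + (½)*(-4 + 67)/67 = 30244 + (½)*(1/67)*63 = 30244 + 63/134 = 4052759/134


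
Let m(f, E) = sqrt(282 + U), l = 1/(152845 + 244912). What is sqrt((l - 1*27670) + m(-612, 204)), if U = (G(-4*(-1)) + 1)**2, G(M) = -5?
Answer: sqrt(-4377688160728073 + 158210631049*sqrt(298))/397757 ≈ 166.29*I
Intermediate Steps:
U = 16 (U = (-5 + 1)**2 = (-4)**2 = 16)
l = 1/397757 ≈ 2.5141e-6
m(f, E) = sqrt(298) (m(f, E) = sqrt(282 + 16) = sqrt(298))
sqrt((l - 1*27670) + m(-612, 204)) = sqrt((1/397757 - 1*27670) + sqrt(298)) = sqrt((1/397757 - 27670) + sqrt(298)) = sqrt(-11005936189/397757 + sqrt(298))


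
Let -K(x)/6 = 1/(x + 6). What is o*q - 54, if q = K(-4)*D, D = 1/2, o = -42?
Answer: 9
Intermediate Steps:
K(x) = -6/(6 + x) (K(x) = -6/(x + 6) = -6/(6 + x))
D = 1/2 ≈ 0.50000
q = -3/2 (q = -6/(6 - 4)*(1/2) = -6/2*(1/2) = -6*1/2*(1/2) = -3*1/2 = -3/2 ≈ -1.5000)
o*q - 54 = -42*(-3/2) - 54 = 63 - 54 = 9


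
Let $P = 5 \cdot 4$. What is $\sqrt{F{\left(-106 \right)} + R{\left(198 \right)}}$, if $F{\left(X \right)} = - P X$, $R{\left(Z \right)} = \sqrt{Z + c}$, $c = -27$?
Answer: $\sqrt{2120 + 3 \sqrt{19}} \approx 46.185$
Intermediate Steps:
$R{\left(Z \right)} = \sqrt{-27 + Z}$ ($R{\left(Z \right)} = \sqrt{Z - 27} = \sqrt{-27 + Z}$)
$P = 20$
$F{\left(X \right)} = - 20 X$ ($F{\left(X \right)} = \left(-1\right) 20 X = - 20 X$)
$\sqrt{F{\left(-106 \right)} + R{\left(198 \right)}} = \sqrt{\left(-20\right) \left(-106\right) + \sqrt{-27 + 198}} = \sqrt{2120 + \sqrt{171}} = \sqrt{2120 + 3 \sqrt{19}}$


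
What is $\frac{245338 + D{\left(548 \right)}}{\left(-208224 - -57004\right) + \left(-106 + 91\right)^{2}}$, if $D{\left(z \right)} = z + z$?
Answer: $- \frac{246434}{150995} \approx -1.6321$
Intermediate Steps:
$D{\left(z \right)} = 2 z$
$\frac{245338 + D{\left(548 \right)}}{\left(-208224 - -57004\right) + \left(-106 + 91\right)^{2}} = \frac{245338 + 2 \cdot 548}{\left(-208224 - -57004\right) + \left(-106 + 91\right)^{2}} = \frac{245338 + 1096}{\left(-208224 + 57004\right) + \left(-15\right)^{2}} = \frac{246434}{-151220 + 225} = \frac{246434}{-150995} = 246434 \left(- \frac{1}{150995}\right) = - \frac{246434}{150995}$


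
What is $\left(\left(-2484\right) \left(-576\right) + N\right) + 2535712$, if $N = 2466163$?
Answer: $6432659$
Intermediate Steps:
$\left(\left(-2484\right) \left(-576\right) + N\right) + 2535712 = \left(\left(-2484\right) \left(-576\right) + 2466163\right) + 2535712 = \left(1430784 + 2466163\right) + 2535712 = 3896947 + 2535712 = 6432659$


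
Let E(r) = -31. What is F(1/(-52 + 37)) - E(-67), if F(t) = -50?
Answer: -19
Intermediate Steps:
F(1/(-52 + 37)) - E(-67) = -50 - 1*(-31) = -50 + 31 = -19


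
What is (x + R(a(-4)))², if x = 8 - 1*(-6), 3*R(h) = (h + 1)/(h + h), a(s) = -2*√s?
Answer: 38533/192 + 85*I/72 ≈ 200.69 + 1.1806*I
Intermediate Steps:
R(h) = (1 + h)/(6*h) (R(h) = ((h + 1)/(h + h))/3 = ((1 + h)/((2*h)))/3 = ((1 + h)*(1/(2*h)))/3 = ((1 + h)/(2*h))/3 = (1 + h)/(6*h))
x = 14 (x = 8 + 6 = 14)
(x + R(a(-4)))² = (14 + (1 - 4*I)/(6*((-4*I))))² = (14 + (I/4)*(1 - 4*I)/6)² = (14 + I*(1 - 4*I)/24)²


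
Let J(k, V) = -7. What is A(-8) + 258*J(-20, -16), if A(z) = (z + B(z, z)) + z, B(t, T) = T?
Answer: -1830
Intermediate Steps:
A(z) = 3*z (A(z) = (z + z) + z = 2*z + z = 3*z)
A(-8) + 258*J(-20, -16) = 3*(-8) + 258*(-7) = -24 - 1806 = -1830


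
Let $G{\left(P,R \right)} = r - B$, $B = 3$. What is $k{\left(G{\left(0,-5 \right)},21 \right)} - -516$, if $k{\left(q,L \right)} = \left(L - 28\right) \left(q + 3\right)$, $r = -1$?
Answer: $523$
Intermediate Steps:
$G{\left(P,R \right)} = -4$ ($G{\left(P,R \right)} = -1 - 3 = -4$)
$k{\left(q,L \right)} = \left(-28 + L\right) \left(3 + q\right)$
$k{\left(G{\left(0,-5 \right)},21 \right)} - -516 = \left(-84 - -112 + 3 \cdot 21 + 21 \left(-4\right)\right) - -516 = \left(-84 + 112 + 63 - 84\right) + 516 = 7 + 516 = 523$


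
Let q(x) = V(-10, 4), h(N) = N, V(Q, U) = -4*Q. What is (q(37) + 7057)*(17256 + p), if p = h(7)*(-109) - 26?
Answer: 116866299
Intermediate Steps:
q(x) = 40 (q(x) = -4*(-10) = 40)
p = -789 (p = 7*(-109) - 26 = -763 - 26 = -789)
(q(37) + 7057)*(17256 + p) = (40 + 7057)*(17256 - 789) = 7097*16467 = 116866299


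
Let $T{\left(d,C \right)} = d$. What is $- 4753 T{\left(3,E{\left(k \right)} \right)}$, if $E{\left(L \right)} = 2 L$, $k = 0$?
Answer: $-14259$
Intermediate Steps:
$- 4753 T{\left(3,E{\left(k \right)} \right)} = \left(-4753\right) 3 = -14259$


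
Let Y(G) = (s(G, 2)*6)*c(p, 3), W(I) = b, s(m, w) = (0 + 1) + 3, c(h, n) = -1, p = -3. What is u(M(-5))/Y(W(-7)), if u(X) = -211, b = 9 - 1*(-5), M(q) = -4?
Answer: 211/24 ≈ 8.7917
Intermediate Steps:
s(m, w) = 4 (s(m, w) = 1 + 3 = 4)
b = 14 (b = 9 + 5 = 14)
W(I) = 14
Y(G) = -24 (Y(G) = (4*6)*(-1) = 24*(-1) = -24)
u(M(-5))/Y(W(-7)) = -211/(-24) = -211*(-1/24) = 211/24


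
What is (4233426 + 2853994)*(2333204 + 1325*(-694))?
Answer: 10019159632680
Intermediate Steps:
(4233426 + 2853994)*(2333204 + 1325*(-694)) = 7087420*(2333204 - 919550) = 7087420*1413654 = 10019159632680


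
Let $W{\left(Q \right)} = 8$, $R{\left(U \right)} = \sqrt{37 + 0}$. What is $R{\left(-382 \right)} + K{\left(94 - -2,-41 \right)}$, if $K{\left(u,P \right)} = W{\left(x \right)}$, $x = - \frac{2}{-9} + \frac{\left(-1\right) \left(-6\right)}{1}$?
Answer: $8 + \sqrt{37} \approx 14.083$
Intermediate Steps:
$R{\left(U \right)} = \sqrt{37}$
$x = \frac{56}{9}$ ($x = \left(-2\right) \left(- \frac{1}{9}\right) + 6 \cdot 1 = \frac{2}{9} + 6 = \frac{56}{9} \approx 6.2222$)
$K{\left(u,P \right)} = 8$
$R{\left(-382 \right)} + K{\left(94 - -2,-41 \right)} = \sqrt{37} + 8 = 8 + \sqrt{37}$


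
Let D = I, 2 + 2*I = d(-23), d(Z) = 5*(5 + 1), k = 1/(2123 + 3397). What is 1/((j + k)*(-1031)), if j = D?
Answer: -5520/79676711 ≈ -6.9280e-5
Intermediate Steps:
k = 1/5520 ≈ 0.00018116
d(Z) = 30 (d(Z) = 5*6 = 30)
I = 14 (I = -1 + (1/2)*30 = -1 + 15 = 14)
D = 14
j = 14
1/((j + k)*(-1031)) = 1/((14 + 1/5520)*(-1031)) = -1/1031/(77281/5520) = (5520/77281)*(-1/1031) = -5520/79676711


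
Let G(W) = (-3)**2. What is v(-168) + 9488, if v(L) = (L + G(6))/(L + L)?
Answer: 1062709/112 ≈ 9488.5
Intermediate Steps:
G(W) = 9
v(L) = (9 + L)/(2*L) (v(L) = (L + 9)/(L + L) = (9 + L)/((2*L)) = (9 + L)*(1/(2*L)) = (9 + L)/(2*L))
v(-168) + 9488 = (1/2)*(9 - 168)/(-168) + 9488 = (1/2)*(-1/168)*(-159) + 9488 = 53/112 + 9488 = 1062709/112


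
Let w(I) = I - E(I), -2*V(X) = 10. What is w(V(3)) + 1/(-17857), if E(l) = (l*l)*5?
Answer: -2321411/17857 ≈ -130.00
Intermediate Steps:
E(l) = 5*l² (E(l) = l²*5 = 5*l²)
V(X) = -5 (V(X) = -½*10 = -5)
w(I) = I - 5*I²
w(V(3)) + 1/(-17857) = -5*(1 - 5*(-5)) + 1/(-17857) = -5*(1 + 25) - 1/17857 = -5*26 - 1/17857 = -130 - 1/17857 = -2321411/17857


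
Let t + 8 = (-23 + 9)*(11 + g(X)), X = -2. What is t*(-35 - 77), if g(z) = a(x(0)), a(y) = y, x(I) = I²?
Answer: 18144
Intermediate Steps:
g(z) = 0 (g(z) = 0² = 0)
t = -162 (t = -8 + (-23 + 9)*(11 + 0) = -8 - 14*11 = -8 - 154 = -162)
t*(-35 - 77) = -162*(-35 - 77) = -162*(-112) = 18144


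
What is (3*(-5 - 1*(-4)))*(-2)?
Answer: 6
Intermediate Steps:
(3*(-5 - 1*(-4)))*(-2) = (3*(-5 + 4))*(-2) = (3*(-1))*(-2) = -3*(-2) = 6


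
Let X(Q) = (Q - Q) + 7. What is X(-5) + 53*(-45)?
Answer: -2378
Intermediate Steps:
X(Q) = 7 (X(Q) = 0 + 7 = 7)
X(-5) + 53*(-45) = 7 + 53*(-45) = 7 - 2385 = -2378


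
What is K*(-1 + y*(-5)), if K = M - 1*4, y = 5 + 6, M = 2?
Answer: 112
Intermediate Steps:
y = 11
K = -2 (K = 2 - 1*4 = 2 - 4 = -2)
K*(-1 + y*(-5)) = -2*(-1 + 11*(-5)) = -2*(-1 - 55) = -2*(-56) = 112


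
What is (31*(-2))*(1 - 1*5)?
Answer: 248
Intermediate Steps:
(31*(-2))*(1 - 1*5) = -62*(1 - 5) = -62*(-4) = 248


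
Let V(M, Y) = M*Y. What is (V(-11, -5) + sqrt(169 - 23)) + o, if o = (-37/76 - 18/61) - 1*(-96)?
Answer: 696411/4636 + sqrt(146) ≈ 162.30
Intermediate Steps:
o = 441431/4636 (o = (-37*1/76 - 18*1/61) + 96 = (-37/76 - 18/61) + 96 = -3625/4636 + 96 = 441431/4636 ≈ 95.218)
(V(-11, -5) + sqrt(169 - 23)) + o = (-11*(-5) + sqrt(169 - 23)) + 441431/4636 = (55 + sqrt(146)) + 441431/4636 = 696411/4636 + sqrt(146)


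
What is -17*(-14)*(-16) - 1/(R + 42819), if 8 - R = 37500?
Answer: -20285217/5327 ≈ -3808.0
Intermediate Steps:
R = -37492 (R = 8 - 1*37500 = 8 - 37500 = -37492)
-17*(-14)*(-16) - 1/(R + 42819) = -17*(-14)*(-16) - 1/(-37492 + 42819) = 238*(-16) - 1/5327 = -3808 - 1*1/5327 = -3808 - 1/5327 = -20285217/5327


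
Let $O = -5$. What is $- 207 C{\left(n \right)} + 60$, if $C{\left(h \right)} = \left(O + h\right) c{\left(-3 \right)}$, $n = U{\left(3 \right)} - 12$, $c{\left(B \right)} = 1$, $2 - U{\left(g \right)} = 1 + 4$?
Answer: $4200$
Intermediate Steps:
$U{\left(g \right)} = -3$ ($U{\left(g \right)} = 2 - \left(1 + 4\right) = 2 - 5 = -3$)
$n = -15$ ($n = -3 - 12 = -15$)
$C{\left(h \right)} = -5 + h$ ($C{\left(h \right)} = \left(-5 + h\right) 1 = -5 + h$)
$- 207 C{\left(n \right)} + 60 = - 207 \left(-5 - 15\right) + 60 = \left(-207\right) \left(-20\right) + 60 = 4140 + 60 = 4200$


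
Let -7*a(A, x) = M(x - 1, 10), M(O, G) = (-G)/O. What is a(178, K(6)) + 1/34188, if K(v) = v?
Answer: 9769/34188 ≈ 0.28574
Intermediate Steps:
M(O, G) = -G/O
a(A, x) = 10/(7*(-1 + x)) (a(A, x) = -(-1)*10/(7*(x - 1)) = -(-1)*10/(7*(-1 + x)) = -(-10)/(7*(-1 + x)) = 10/(7*(-1 + x)))
a(178, K(6)) + 1/34188 = 10/(7*(-1 + 6)) + 1/34188 = (10/7)/5 + 1/34188 = (10/7)*(1/5) + 1/34188 = 2/7 + 1/34188 = 9769/34188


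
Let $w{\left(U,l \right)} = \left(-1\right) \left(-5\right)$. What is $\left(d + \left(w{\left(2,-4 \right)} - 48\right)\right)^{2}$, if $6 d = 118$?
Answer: $\frac{4900}{9} \approx 544.44$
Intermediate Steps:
$d = \frac{59}{3}$ ($d = \frac{1}{6} \cdot 118 = \frac{59}{3} \approx 19.667$)
$w{\left(U,l \right)} = 5$
$\left(d + \left(w{\left(2,-4 \right)} - 48\right)\right)^{2} = \left(\frac{59}{3} + \left(5 - 48\right)\right)^{2} = \left(\frac{59}{3} - 43\right)^{2} = \left(- \frac{70}{3}\right)^{2} = \frac{4900}{9}$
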